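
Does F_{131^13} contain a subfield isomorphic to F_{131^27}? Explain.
No: F_{131^27} is not a subfield of F_{131^13}

F_{p^m} embeds in F_{p^n} iff m | n. Here 27 ∤ 13 (since 13 = 0·27 + 13 with remainder 13 ≠ 0), so F_{131^27} is not a subfield of F_{131^13}. Equivalently: if it were, the tower law would give 27 = [F_{131^27}:F_131] dividing [F_{131^13}:F_131] = 13, contradiction.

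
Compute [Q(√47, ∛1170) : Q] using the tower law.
[Q(√47, ∛1170) : Q] = 6

Let L = Q(√47, ∛1170). Since Q(√47) ⊂ L and [Q(√47):Q] = 2, the tower law gives 2 | [L:Q]. Likewise Q(∛1170) ⊂ L with [Q(∛1170):Q] = 3 (because 1170 is not a perfect cube), so 3 | [L:Q]. As gcd(2,3) = 1, [L:Q] is divisible by 6. Conversely L is generated over Q by √47 and ∛1170, so [L:Q] ≤ 2·3 = 6. Therefore [Q(√47, ∛1170) : Q] = 6.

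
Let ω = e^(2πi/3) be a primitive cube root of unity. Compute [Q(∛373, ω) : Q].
[Q(∛373, ω) : Q] = 6

[Q(∛373):Q] = 3 (min poly x^3 - 373, irreducible since 373 is not a perfect cube). [Q(ω):Q] = 2 (min poly x^2 + x + 1). Since Q(∛373) ⊂ R and ω ∉ R, we have ω ∉ Q(∛373), so x^2 + x + 1 remains irreducible over Q(∛373) and [Q(∛373, ω) : Q(∛373)] = 2. By the tower law, [Q(∛373, ω) : Q] = 3 · 2 = 6. (In fact Q(∛373, ω) is the splitting field of x^3 - 373 over Q.)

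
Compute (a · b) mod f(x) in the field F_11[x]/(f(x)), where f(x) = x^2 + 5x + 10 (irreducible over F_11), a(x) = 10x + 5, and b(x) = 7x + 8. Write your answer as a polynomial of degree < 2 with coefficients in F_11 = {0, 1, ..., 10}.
a · b ≡ 7x (mod f(x))

Multiply in F_11[x]: a(x)·b(x) = (10x + 5)·(7x + 8) = 4x^2 + 5x + 7. This has degree ≥ 2, so divide by f(x) over F_11: 4x^2 + 5x + 7 = (4)·(x^2 + 5x + 10) + (7x). Hence a·b ≡ 7x (mod f). (F_11[x]/(f) is a field with 11^2 = 121 elements since f is irreducible of degree 2.)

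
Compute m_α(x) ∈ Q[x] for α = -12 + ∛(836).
m_α(x) = x^3 + 36x^2 + 432x + 892

Set β = α + 12 = ∛(836), so β^3 = 836. Then (α + 12)^3 - 836 = 0, i.e. α is a root of g(x) = (x + 12)^3 - 836 = x^3 + 36x^2 + 432x + 892. Since g(x) = h(x + 12) where h(x) = x^3 - 836, and h is irreducible over Q (because 836 is not a perfect cube, so h has no rational root, and a monic cubic with no rational root is irreducible), g is also irreducible (irreducibility is preserved under the substitution x → x + 12). Hence m_α(x) = x^3 + 36x^2 + 432x + 892.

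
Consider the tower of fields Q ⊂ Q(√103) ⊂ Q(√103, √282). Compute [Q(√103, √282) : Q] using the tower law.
[Q(√103, √282) : Q] = 4

[Q(√103):Q] = 2 (min poly x^2 - 103, irreducible since 103 is squarefree > 1). For the top step, suppose √282 ∈ Q(√103), say √282 = c + d√103 with c, d ∈ Q. Squaring: 282 = c^2 + 103d^2 + 2cd√103. Since √103 ∉ Q this forces 2cd = 0. If d = 0 then √282 = c ∈ Q, contradicting 282 squarefree > 1. If c = 0 then 282 = 103d^2, so 103·282 = (103d)^2 is a perfect square in Q — but 103·282 = 29046 is not a perfect square (since 103 and 282 are distinct squarefree integers). Contradiction. Hence √282 ∉ Q(√103), so x^2 - 282 stays irreducible over Q(√103) and [Q(√103, √282) : Q(√103)] = 2. By the tower law, [Q(√103, √282) : Q] = 2 · 2 = 4.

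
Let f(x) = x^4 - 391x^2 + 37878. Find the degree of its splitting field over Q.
[K : Q] = 4

Solving the quadratic in x^2: x^2 = (391 ± √(391^2 - 4·37878))/2 = (391 ± √1369)/2 = (391 ± 37)/2, giving x^2 = 177 or x^2 = 214. So f(x) = (x^2 - 177)(x^2 - 214) and the roots of f are ±√177, ±√214. Hence the splitting field is K = Q(√177, √214). Since 177 and 214 are distinct squarefree integers > 1, their product 37878 is not a perfect square, so √214 ∉ Q(√177). By the tower law [K:Q] = [Q(√177,√214):Q(√177)] · [Q(√177):Q] = 2 · 2 = 4.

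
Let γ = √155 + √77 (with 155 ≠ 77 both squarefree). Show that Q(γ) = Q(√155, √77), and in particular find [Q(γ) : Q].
[Q(γ) : Q] = 4 (equivalently, Q(γ) = Q(√155, √77))

Obviously Q(γ) ⊆ Q(√155, √77), and [Q(√155, √77):Q] = 4 (since 155, 77 are distinct squarefree integers > 1 with 11935 not a perfect square). To show equality we compute the minimal polynomial of γ. From γ = √155 + √77: γ^2 = 155 + 2√(11935) + 77 = 232 + 2√(11935), so γ^2 - 232 = 2√(11935); squaring, (γ^2 - 232)^2 = 4·11935, i.e. γ^4 - 464γ^2 + 53824 - 47740 = 0, i.e. γ^4 - 464γ^2 + 6084 = 0. So γ is a root of x^4 - 464x^2 + 6084. This polynomial is irreducible over Q: it has no rational root (each ±√155 ± √77 is irrational), and any factorization into two quadratics over Q would force √(11935) ∈ Q (pairing opposite roots) or √155, √77 ∈ Q (other pairings), all impossible. Hence [Q(γ):Q] = 4 = [Q(√155, √77):Q], so Q(γ) = Q(√155, √77).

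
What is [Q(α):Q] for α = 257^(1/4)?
[Q(α):Q] = 4

α is a root of x^4 - 257. By Eisenstein's criterion at the prime p = 257 (which divides the constant term 257 but p^2 = 66049 does not, since 257 is squarefree), x^4 - 257 is irreducible over Q. Hence [Q(α):Q] = 4.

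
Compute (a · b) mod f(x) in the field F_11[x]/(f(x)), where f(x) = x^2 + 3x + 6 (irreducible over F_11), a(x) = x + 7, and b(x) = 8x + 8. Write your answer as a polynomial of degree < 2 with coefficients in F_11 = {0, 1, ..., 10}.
a · b ≡ 7x + 8 (mod f(x))

Multiply in F_11[x]: a(x)·b(x) = (x + 7)·(8x + 8) = 8x^2 + 9x + 1. This has degree ≥ 2, so divide by f(x) over F_11: 8x^2 + 9x + 1 = (8)·(x^2 + 3x + 6) + (7x + 8). Hence a·b ≡ 7x + 8 (mod f). (F_11[x]/(f) is a field with 11^2 = 121 elements since f is irreducible of degree 2.)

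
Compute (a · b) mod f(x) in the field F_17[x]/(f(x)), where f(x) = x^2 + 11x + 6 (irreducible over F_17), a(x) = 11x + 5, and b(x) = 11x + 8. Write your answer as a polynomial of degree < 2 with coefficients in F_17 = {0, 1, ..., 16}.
a · b ≡ 2x + 11 (mod f(x))

Multiply in F_17[x]: a(x)·b(x) = (11x + 5)·(11x + 8) = 2x^2 + 7x + 6. This has degree ≥ 2, so divide by f(x) over F_17: 2x^2 + 7x + 6 = (2)·(x^2 + 11x + 6) + (2x + 11). Hence a·b ≡ 2x + 11 (mod f). (F_17[x]/(f) is a field with 17^2 = 289 elements since f is irreducible of degree 2.)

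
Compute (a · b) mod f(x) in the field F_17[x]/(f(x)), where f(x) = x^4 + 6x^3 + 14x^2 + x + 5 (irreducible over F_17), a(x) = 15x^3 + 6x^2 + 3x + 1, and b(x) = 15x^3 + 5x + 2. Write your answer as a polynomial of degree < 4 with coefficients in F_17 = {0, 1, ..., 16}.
a · b ≡ 16x^2 + 13x + 13 (mod f(x))

Multiply in F_17[x]: a(x)·b(x) = (15x^3 + 6x^2 + 3x + 1)·(15x^3 + 5x + 2) = 4x^6 + 5x^5 + x^4 + 7x^3 + 10x^2 + 11x + 2. This has degree ≥ 4, so divide by f(x) over F_17: 4x^6 + 5x^5 + x^4 + 7x^3 + 10x^2 + 11x + 2 = (4x^2 + 15x + 8)·(x^4 + 6x^3 + 14x^2 + x + 5) + (16x^2 + 13x + 13). Hence a·b ≡ 16x^2 + 13x + 13 (mod f). (F_17[x]/(f) is a field with 17^4 = 83521 elements since f is irreducible of degree 4.)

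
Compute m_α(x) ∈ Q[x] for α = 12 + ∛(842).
m_α(x) = x^3 - 36x^2 + 432x - 2570

Set β = α - 12 = ∛(842), so β^3 = 842. Then (α - 12)^3 - 842 = 0, i.e. α is a root of g(x) = (x - 12)^3 - 842 = x^3 - 36x^2 + 432x - 2570. Since g(x) = h(x - 12) where h(x) = x^3 - 842, and h is irreducible over Q (because 842 is not a perfect cube, so h has no rational root, and a monic cubic with no rational root is irreducible), g is also irreducible (irreducibility is preserved under the substitution x → x - 12). Hence m_α(x) = x^3 - 36x^2 + 432x - 2570.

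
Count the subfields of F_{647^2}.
F_{647^2} has 2 subfields

The subfields of F_{p^n} are exactly the fields F_{p^d} for d | n (each is the fixed field of the unique index-d subgroup of Gal(F_{p^n}/F_p) ≅ Z/nZ). The divisors of n = 2 are {1, 2}, giving 2 subfields: F_{647^1}, F_{647^2}.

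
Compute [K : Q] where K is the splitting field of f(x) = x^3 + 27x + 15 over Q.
[K : Q] = 6

By the rational root test, any rational root of the monic integer polynomial f(x) = x^3 + 27x + 15 must be an integer dividing the constant term 15, i.e. one of ±{1, 3, 5, 15}. Evaluating: f(1) = 43, f(-1) = -13, f(3) = 123, f(-3) = -93, f(5) = 275, f(-5) = -245, f(15) = 3795, f(-15) = -3765; none is 0, so f has no rational root and is therefore irreducible over Q (a cubic with no linear factor over a field is irreducible). For an irreducible cubic, the Galois group is A_3 or S_3 according as the discriminant disc(f) = -4a^3 - 27b^2 = -4·(27)^3 - 27·(15)^2 = -84807 is or is not a square in Q. Here disc(f) = -84807 is not a perfect square in Q, so the Galois group of f over Q is not contained in A_3 and must be all of S_3. The splitting field has degree |S_3| = 6 over Q, so [K : Q] = 6.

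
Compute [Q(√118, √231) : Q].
[Q(√118, √231) : Q] = 4

[Q(√118):Q] = 2 (min poly x^2 - 118, irreducible since 118 is squarefree > 1). For the top step, suppose √231 ∈ Q(√118), say √231 = c + d√118 with c, d ∈ Q. Squaring: 231 = c^2 + 118d^2 + 2cd√118. Since √118 ∉ Q this forces 2cd = 0. If d = 0 then √231 = c ∈ Q, contradicting 231 squarefree > 1. If c = 0 then 231 = 118d^2, so 118·231 = (118d)^2 is a perfect square in Q — but 118·231 = 27258 is not a perfect square (since 118 and 231 are distinct squarefree integers). Contradiction. Hence √231 ∉ Q(√118), so x^2 - 231 stays irreducible over Q(√118) and [Q(√118, √231) : Q(√118)] = 2. By the tower law, [Q(√118, √231) : Q] = 2 · 2 = 4.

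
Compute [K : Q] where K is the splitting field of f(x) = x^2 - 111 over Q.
[K : Q] = 2

f(x) = x^2 - 111 factors as (x - √111)(x + √111). The splitting field is K = Q(√111). Since 111 is squarefree and > 1, it is not a perfect square, so x^2 - 111 is irreducible over Q and [Q(√111) : Q] = 2. Hence [K : Q] = 2.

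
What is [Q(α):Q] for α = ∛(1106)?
[Q(α):Q] = 3

The minimal polynomial of α is x^3 - 1106, irreducible over Q since 1106 is not a perfect cube (so x^3 - 1106 has no rational root). Hence [Q(α):Q] = deg(m_α) = 3.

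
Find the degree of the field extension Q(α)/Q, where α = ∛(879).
[Q(α):Q] = 3

The minimal polynomial of α is x^3 - 879, irreducible over Q since 879 is not a perfect cube (so x^3 - 879 has no rational root). Hence [Q(α):Q] = deg(m_α) = 3.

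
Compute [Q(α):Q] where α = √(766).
[Q(α):Q] = 2

[Q(α):Q] equals the degree of the minimal polynomial of α. Here α^2 = 766 and x^2 - 766 is irreducible (d = 766 is squarefree, ≠ 1, hence not a square), so deg(m_α) = 2. Thus [Q(α):Q] = 2.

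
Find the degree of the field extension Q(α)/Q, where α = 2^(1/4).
[Q(α):Q] = 4

α is a root of x^4 - 2. By Eisenstein's criterion at the prime p = 2 (which divides the constant term 2 but p^2 = 4 does not, since 2 is squarefree), x^4 - 2 is irreducible over Q. Hence [Q(α):Q] = 4.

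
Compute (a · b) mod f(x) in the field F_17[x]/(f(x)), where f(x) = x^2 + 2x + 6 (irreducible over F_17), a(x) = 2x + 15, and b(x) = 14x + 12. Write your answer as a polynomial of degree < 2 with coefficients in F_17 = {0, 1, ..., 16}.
a · b ≡ 8x + 12 (mod f(x))

Multiply in F_17[x]: a(x)·b(x) = (2x + 15)·(14x + 12) = 11x^2 + 13x + 10. This has degree ≥ 2, so divide by f(x) over F_17: 11x^2 + 13x + 10 = (11)·(x^2 + 2x + 6) + (8x + 12). Hence a·b ≡ 8x + 12 (mod f). (F_17[x]/(f) is a field with 17^2 = 289 elements since f is irreducible of degree 2.)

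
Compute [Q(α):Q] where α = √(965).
[Q(α):Q] = 2

[Q(α):Q] equals the degree of the minimal polynomial of α. Here α^2 = 965 and x^2 - 965 is irreducible (d = 965 is squarefree, ≠ 1, hence not a square), so deg(m_α) = 2. Thus [Q(α):Q] = 2.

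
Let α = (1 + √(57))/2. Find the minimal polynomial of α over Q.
m_α(x) = x^2 - x - 14

From 2α - 1 = √(57), squaring gives (2α - 1)^2 = 57, i.e. 4α^2 - 4α + 1 = 57, so α^2 - α + (1 - 57)/4 = 0. Since 57 ≡ 1 (mod 4), (1 - 57)/4 = -14 ∈ Z. The polynomial x^2 - x - 14 has discriminant 1 - 4·(-14) = 57, which is not a perfect square in Q (d = 57 is squarefree and ≠ 1), so x^2 - x - 14 is irreducible over Q. It is the minimal polynomial of α.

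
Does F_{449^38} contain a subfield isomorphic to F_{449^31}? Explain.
No: F_{449^31} is not a subfield of F_{449^38}

F_{p^m} embeds in F_{p^n} iff m | n. Here 31 ∤ 38 (since 38 = 1·31 + 7 with remainder 7 ≠ 0), so F_{449^31} is not a subfield of F_{449^38}. Equivalently: if it were, the tower law would give 31 = [F_{449^31}:F_449] dividing [F_{449^38}:F_449] = 38, contradiction.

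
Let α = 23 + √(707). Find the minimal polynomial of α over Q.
m_α(x) = x^2 - 46x - 178

From α - 23 = √(707), squaring gives (α - 23)^2 = 707, i.e. α^2 - 46α + 529 = 707, so α^2 - 46α - 178 = 0. The discriminant of x^2 - 46x - 178 is (-46)^2 - 4·(-178) = 2116 + 712 = 2828, and 4·(707) is not a perfect square in Q since 707 is squarefree and ≠ 1. Hence x^2 - 46x - 178 is irreducible over Q and is the minimal polynomial of α.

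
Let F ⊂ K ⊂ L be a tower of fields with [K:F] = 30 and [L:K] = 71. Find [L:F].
[L:F] = 2130

The tower law says that for any tower of field extensions F ⊂ K ⊂ L with finite degrees, [L:F] = [L:K] · [K:F]. Here this gives [L:F] = 71 · 30 = 2130.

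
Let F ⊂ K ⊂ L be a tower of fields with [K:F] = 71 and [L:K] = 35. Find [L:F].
[L:F] = 2485

The tower law says that for any tower of field extensions F ⊂ K ⊂ L with finite degrees, [L:F] = [L:K] · [K:F]. Here this gives [L:F] = 35 · 71 = 2485.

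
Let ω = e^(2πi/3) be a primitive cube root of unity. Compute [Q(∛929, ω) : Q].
[Q(∛929, ω) : Q] = 6

[Q(∛929):Q] = 3 (min poly x^3 - 929, irreducible since 929 is not a perfect cube). [Q(ω):Q] = 2 (min poly x^2 + x + 1). Since Q(∛929) ⊂ R and ω ∉ R, we have ω ∉ Q(∛929), so x^2 + x + 1 remains irreducible over Q(∛929) and [Q(∛929, ω) : Q(∛929)] = 2. By the tower law, [Q(∛929, ω) : Q] = 3 · 2 = 6. (In fact Q(∛929, ω) is the splitting field of x^3 - 929 over Q.)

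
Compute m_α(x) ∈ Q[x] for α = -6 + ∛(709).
m_α(x) = x^3 + 18x^2 + 108x - 493

Set β = α + 6 = ∛(709), so β^3 = 709. Then (α + 6)^3 - 709 = 0, i.e. α is a root of g(x) = (x + 6)^3 - 709 = x^3 + 18x^2 + 108x - 493. Since g(x) = h(x + 6) where h(x) = x^3 - 709, and h is irreducible over Q (because 709 is not a perfect cube, so h has no rational root, and a monic cubic with no rational root is irreducible), g is also irreducible (irreducibility is preserved under the substitution x → x + 6). Hence m_α(x) = x^3 + 18x^2 + 108x - 493.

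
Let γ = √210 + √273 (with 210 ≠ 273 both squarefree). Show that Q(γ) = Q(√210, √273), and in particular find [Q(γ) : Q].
[Q(γ) : Q] = 4 (equivalently, Q(γ) = Q(√210, √273))

Obviously Q(γ) ⊆ Q(√210, √273), and [Q(√210, √273):Q] = 4 (since 210, 273 are distinct squarefree integers > 1 with 57330 not a perfect square). To show equality we compute the minimal polynomial of γ. From γ = √210 + √273: γ^2 = 210 + 2√(57330) + 273 = 483 + 2√(57330), so γ^2 - 483 = 2√(57330); squaring, (γ^2 - 483)^2 = 4·57330, i.e. γ^4 - 966γ^2 + 233289 - 229320 = 0, i.e. γ^4 - 966γ^2 + 3969 = 0. So γ is a root of x^4 - 966x^2 + 3969. This polynomial is irreducible over Q: it has no rational root (each ±√210 ± √273 is irrational), and any factorization into two quadratics over Q would force √(57330) ∈ Q (pairing opposite roots) or √210, √273 ∈ Q (other pairings), all impossible. Hence [Q(γ):Q] = 4 = [Q(√210, √273):Q], so Q(γ) = Q(√210, √273).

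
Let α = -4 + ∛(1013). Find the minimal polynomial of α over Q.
m_α(x) = x^3 + 12x^2 + 48x - 949

Set β = α + 4 = ∛(1013), so β^3 = 1013. Then (α + 4)^3 - 1013 = 0, i.e. α is a root of g(x) = (x + 4)^3 - 1013 = x^3 + 12x^2 + 48x - 949. Since g(x) = h(x + 4) where h(x) = x^3 - 1013, and h is irreducible over Q (because 1013 is not a perfect cube, so h has no rational root, and a monic cubic with no rational root is irreducible), g is also irreducible (irreducibility is preserved under the substitution x → x + 4). Hence m_α(x) = x^3 + 12x^2 + 48x - 949.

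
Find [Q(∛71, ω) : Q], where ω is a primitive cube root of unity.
[Q(∛71, ω) : Q] = 6

[Q(∛71):Q] = 3 (min poly x^3 - 71, irreducible since 71 is not a perfect cube). [Q(ω):Q] = 2 (min poly x^2 + x + 1). Since Q(∛71) ⊂ R and ω ∉ R, we have ω ∉ Q(∛71), so x^2 + x + 1 remains irreducible over Q(∛71) and [Q(∛71, ω) : Q(∛71)] = 2. By the tower law, [Q(∛71, ω) : Q] = 3 · 2 = 6. (In fact Q(∛71, ω) is the splitting field of x^3 - 71 over Q.)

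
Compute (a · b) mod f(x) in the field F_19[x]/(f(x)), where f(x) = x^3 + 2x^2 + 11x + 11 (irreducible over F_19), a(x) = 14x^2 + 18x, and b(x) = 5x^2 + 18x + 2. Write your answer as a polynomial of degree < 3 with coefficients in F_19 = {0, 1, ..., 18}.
a · b ≡ 14x^2 + 8x + 1 (mod f(x))

Multiply in F_19[x]: a(x)·b(x) = (14x^2 + 18x)·(5x^2 + 18x + 2) = 13x^4 + 10x^2 + 17x. This has degree ≥ 3, so divide by f(x) over F_19: 13x^4 + 10x^2 + 17x = (13x + 12)·(x^3 + 2x^2 + 11x + 11) + (14x^2 + 8x + 1). Hence a·b ≡ 14x^2 + 8x + 1 (mod f). (F_19[x]/(f) is a field with 19^3 = 6859 elements since f is irreducible of degree 3.)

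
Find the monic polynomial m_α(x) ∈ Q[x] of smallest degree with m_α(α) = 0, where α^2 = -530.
m_α(x) = x^2 + 530

α satisfies α^2 + 530 = 0, so x^2 + 530 annihilates α. Since d = -530 is squarefree and ≠ 1, it is not a perfect square in Q, so x^2 + 530 has no rational root and is therefore irreducible over Q (a degree-2 polynomial over a field is irreducible iff it has no root). Hence m_α(x) = x^2 + 530.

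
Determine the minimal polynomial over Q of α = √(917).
m_α(x) = x^2 - 917

α satisfies α^2 - 917 = 0, so x^2 - 917 annihilates α. Since d = 917 is squarefree and ≠ 1, it is not a perfect square in Q, so x^2 - 917 has no rational root and is therefore irreducible over Q (a degree-2 polynomial over a field is irreducible iff it has no root). Hence m_α(x) = x^2 - 917.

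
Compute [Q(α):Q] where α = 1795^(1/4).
[Q(α):Q] = 4

α is a root of x^4 - 1795. By Eisenstein's criterion at the prime p = 5 (which divides the constant term 1795 but p^2 = 25 does not, since 1795 is squarefree), x^4 - 1795 is irreducible over Q. Hence [Q(α):Q] = 4.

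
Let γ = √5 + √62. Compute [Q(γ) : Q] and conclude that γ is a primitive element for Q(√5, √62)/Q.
[Q(γ) : Q] = 4 (equivalently, Q(γ) = Q(√5, √62))

Obviously Q(γ) ⊆ Q(√5, √62), and [Q(√5, √62):Q] = 4 (since 5, 62 are distinct squarefree integers > 1 with 310 not a perfect square). To show equality we compute the minimal polynomial of γ. From γ = √5 + √62: γ^2 = 5 + 2√(310) + 62 = 67 + 2√(310), so γ^2 - 67 = 2√(310); squaring, (γ^2 - 67)^2 = 4·310, i.e. γ^4 - 134γ^2 + 4489 - 1240 = 0, i.e. γ^4 - 134γ^2 + 3249 = 0. So γ is a root of x^4 - 134x^2 + 3249. This polynomial is irreducible over Q: it has no rational root (each ±√5 ± √62 is irrational), and any factorization into two quadratics over Q would force √(310) ∈ Q (pairing opposite roots) or √5, √62 ∈ Q (other pairings), all impossible. Hence [Q(γ):Q] = 4 = [Q(√5, √62):Q], so Q(γ) = Q(√5, √62).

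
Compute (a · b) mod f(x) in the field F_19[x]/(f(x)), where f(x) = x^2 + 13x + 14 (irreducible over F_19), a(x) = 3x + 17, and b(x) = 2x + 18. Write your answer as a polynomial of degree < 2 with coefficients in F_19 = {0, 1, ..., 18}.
a · b ≡ 10x + 13 (mod f(x))

Multiply in F_19[x]: a(x)·b(x) = (3x + 17)·(2x + 18) = 6x^2 + 12x + 2. This has degree ≥ 2, so divide by f(x) over F_19: 6x^2 + 12x + 2 = (6)·(x^2 + 13x + 14) + (10x + 13). Hence a·b ≡ 10x + 13 (mod f). (F_19[x]/(f) is a field with 19^2 = 361 elements since f is irreducible of degree 2.)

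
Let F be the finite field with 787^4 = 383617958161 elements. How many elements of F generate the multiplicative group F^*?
There are φ(383617958160) = 100191436800 primitive elements

F_q^* is cyclic of order q - 1 = 383617958160. A cyclic group of order m has exactly φ(m) generators. Here m = 383617958160 = 2^4 · 3 · 5 · 131 · 197 · 241 · 257, so the number of primitive elements is φ(383617958160) = 100191436800.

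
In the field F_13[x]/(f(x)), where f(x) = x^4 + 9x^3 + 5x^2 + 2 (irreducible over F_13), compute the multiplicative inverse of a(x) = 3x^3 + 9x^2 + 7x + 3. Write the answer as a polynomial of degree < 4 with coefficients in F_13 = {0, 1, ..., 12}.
a(x)^(-1) ≡ 3x^3 + 4x^2 + 12x + 7 (mod f(x))

Since f is irreducible over F_13, F_13[x]/(f) is a field and a(x) ≠ 0 has an inverse. Apply the extended Euclidean algorithm to f(x) and a(x) in F_13[x]: f(x) = (9x + 2)·a(x) + (2x^2 + 11x + 9);  a(x) = (8x + 6)·(2x^2 + 11x + 9) + (12x + 1);  (2x^2 + 11x + 9) = (11x)·(12x + 1) + (9). The last nonzero remainder is the constant 9 = gcd(f, a) in F_13. Back-substituting through the division chain expresses 9 = s(x)·a(x) + t(x)·f(x) with s(x) ≡ x^3 + 10x^2 + 4x + 11 (mod f), so (x^3 + 10x^2 + 4x + 11)·a(x) ≡ 9 (mod f). Multiplying by 9^(-1) ≡ 3 in F_13 gives a(x)^(-1) ≡ 3·(x^3 + 10x^2 + 4x + 11) ≡ 3x^3 + 4x^2 + 12x + 7 (mod f). Check: (3x^3 + 9x^2 + 7x + 3)·(3x^3 + 4x^2 + 12x + 7) = 9x^6 + 2x^4 + 10x^3 + 3x^2 + 7x + 8 ≡ 1 (mod x^4 + 9x^3 + 5x^2 + 2).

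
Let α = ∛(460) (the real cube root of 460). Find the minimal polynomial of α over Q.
m_α(x) = x^3 - 460

α satisfies α^3 = 460, so x^3 - 460 annihilates α. By the rational root test, a rational root p/q (in lowest terms) of x^3 - 460 would satisfy p^3 = 460 q^3, forcing q = 1 and p^3 = 460; but 460 is not a perfect cube, contradiction. A monic cubic over Q with no rational root is irreducible (any nontrivial factorization would include a linear factor). Hence x^3 - 460 is the minimal polynomial of α, and in particular [Q(α):Q] = 3.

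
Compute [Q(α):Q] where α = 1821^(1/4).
[Q(α):Q] = 4

α is a root of x^4 - 1821. By Eisenstein's criterion at the prime p = 3 (which divides the constant term 1821 but p^2 = 9 does not, since 1821 is squarefree), x^4 - 1821 is irreducible over Q. Hence [Q(α):Q] = 4.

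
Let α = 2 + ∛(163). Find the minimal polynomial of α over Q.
m_α(x) = x^3 - 6x^2 + 12x - 171

Set β = α - 2 = ∛(163), so β^3 = 163. Then (α - 2)^3 - 163 = 0, i.e. α is a root of g(x) = (x - 2)^3 - 163 = x^3 - 6x^2 + 12x - 171. Since g(x) = h(x - 2) where h(x) = x^3 - 163, and h is irreducible over Q (because 163 is not a perfect cube, so h has no rational root, and a monic cubic with no rational root is irreducible), g is also irreducible (irreducibility is preserved under the substitution x → x - 2). Hence m_α(x) = x^3 - 6x^2 + 12x - 171.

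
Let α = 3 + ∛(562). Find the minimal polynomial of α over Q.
m_α(x) = x^3 - 9x^2 + 27x - 589

Set β = α - 3 = ∛(562), so β^3 = 562. Then (α - 3)^3 - 562 = 0, i.e. α is a root of g(x) = (x - 3)^3 - 562 = x^3 - 9x^2 + 27x - 589. Since g(x) = h(x - 3) where h(x) = x^3 - 562, and h is irreducible over Q (because 562 is not a perfect cube, so h has no rational root, and a monic cubic with no rational root is irreducible), g is also irreducible (irreducibility is preserved under the substitution x → x - 3). Hence m_α(x) = x^3 - 9x^2 + 27x - 589.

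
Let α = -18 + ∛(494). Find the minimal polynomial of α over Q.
m_α(x) = x^3 + 54x^2 + 972x + 5338

Set β = α + 18 = ∛(494), so β^3 = 494. Then (α + 18)^3 - 494 = 0, i.e. α is a root of g(x) = (x + 18)^3 - 494 = x^3 + 54x^2 + 972x + 5338. Since g(x) = h(x + 18) where h(x) = x^3 - 494, and h is irreducible over Q (because 494 is not a perfect cube, so h has no rational root, and a monic cubic with no rational root is irreducible), g is also irreducible (irreducibility is preserved under the substitution x → x + 18). Hence m_α(x) = x^3 + 54x^2 + 972x + 5338.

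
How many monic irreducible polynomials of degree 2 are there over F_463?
There are 106953 monic irreducible polynomials of degree 2 over F_463

Each element of F_{463^2} that lies in no proper subfield is a root of exactly one monic irreducible of degree 2 over F_463, and each such polynomial has 2 distinct roots in F_{463^2}. By Möbius inversion the count is N_463(2) = (1/2) Σ_{d|2} μ(2/d) · 463^d = (1/2)(μ(2)·463^1 + μ(1)·463^2) = 213906/2 = 106953.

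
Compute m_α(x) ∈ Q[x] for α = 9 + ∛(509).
m_α(x) = x^3 - 27x^2 + 243x - 1238

Set β = α - 9 = ∛(509), so β^3 = 509. Then (α - 9)^3 - 509 = 0, i.e. α is a root of g(x) = (x - 9)^3 - 509 = x^3 - 27x^2 + 243x - 1238. Since g(x) = h(x - 9) where h(x) = x^3 - 509, and h is irreducible over Q (because 509 is not a perfect cube, so h has no rational root, and a monic cubic with no rational root is irreducible), g is also irreducible (irreducibility is preserved under the substitution x → x - 9). Hence m_α(x) = x^3 - 27x^2 + 243x - 1238.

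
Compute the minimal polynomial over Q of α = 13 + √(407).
m_α(x) = x^2 - 26x - 238

From α - 13 = √(407), squaring gives (α - 13)^2 = 407, i.e. α^2 - 26α + 169 = 407, so α^2 - 26α - 238 = 0. The discriminant of x^2 - 26x - 238 is (-26)^2 - 4·(-238) = 676 + 952 = 1628, and 4·(407) is not a perfect square in Q since 407 is squarefree and ≠ 1. Hence x^2 - 26x - 238 is irreducible over Q and is the minimal polynomial of α.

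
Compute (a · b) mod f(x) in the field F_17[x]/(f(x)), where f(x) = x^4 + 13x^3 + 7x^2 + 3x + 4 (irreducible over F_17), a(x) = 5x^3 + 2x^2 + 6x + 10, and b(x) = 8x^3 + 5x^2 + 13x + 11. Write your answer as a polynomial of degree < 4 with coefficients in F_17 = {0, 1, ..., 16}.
a · b ≡ 11x^3 + 9x^2 + x + 4 (mod f(x))

Multiply in F_17[x]: a(x)·b(x) = (5x^3 + 2x^2 + 6x + 10)·(8x^3 + 5x^2 + 13x + 11) = 6x^6 + 7x^5 + 4x^4 + 4x^3 + 14x^2 + 9x + 8. This has degree ≥ 4, so divide by f(x) over F_17: 6x^6 + 7x^5 + 4x^4 + 4x^3 + 14x^2 + 9x + 8 = (6x^2 + 14x + 1)·(x^4 + 13x^3 + 7x^2 + 3x + 4) + (11x^3 + 9x^2 + x + 4). Hence a·b ≡ 11x^3 + 9x^2 + x + 4 (mod f). (F_17[x]/(f) is a field with 17^4 = 83521 elements since f is irreducible of degree 4.)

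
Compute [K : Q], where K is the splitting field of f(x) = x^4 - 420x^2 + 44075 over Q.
[K : Q] = 4

Solving the quadratic in x^2: x^2 = (420 ± √(420^2 - 4·44075))/2 = (420 ± √100)/2 = (420 ± 10)/2, giving x^2 = 205 or x^2 = 215. So f(x) = (x^2 - 205)(x^2 - 215) and the roots of f are ±√205, ±√215. Hence the splitting field is K = Q(√205, √215). Since 205 and 215 are distinct squarefree integers > 1, their product 44075 is not a perfect square, so √215 ∉ Q(√205). By the tower law [K:Q] = [Q(√205,√215):Q(√205)] · [Q(√205):Q] = 2 · 2 = 4.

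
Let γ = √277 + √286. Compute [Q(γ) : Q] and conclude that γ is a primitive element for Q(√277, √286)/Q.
[Q(γ) : Q] = 4 (equivalently, Q(γ) = Q(√277, √286))

Obviously Q(γ) ⊆ Q(√277, √286), and [Q(√277, √286):Q] = 4 (since 277, 286 are distinct squarefree integers > 1 with 79222 not a perfect square). To show equality we compute the minimal polynomial of γ. From γ = √277 + √286: γ^2 = 277 + 2√(79222) + 286 = 563 + 2√(79222), so γ^2 - 563 = 2√(79222); squaring, (γ^2 - 563)^2 = 4·79222, i.e. γ^4 - 1126γ^2 + 316969 - 316888 = 0, i.e. γ^4 - 1126γ^2 + 81 = 0. So γ is a root of x^4 - 1126x^2 + 81. This polynomial is irreducible over Q: it has no rational root (each ±√277 ± √286 is irrational), and any factorization into two quadratics over Q would force √(79222) ∈ Q (pairing opposite roots) or √277, √286 ∈ Q (other pairings), all impossible. Hence [Q(γ):Q] = 4 = [Q(√277, √286):Q], so Q(γ) = Q(√277, √286).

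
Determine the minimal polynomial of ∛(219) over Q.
m_α(x) = x^3 - 219

α satisfies α^3 = 219, so x^3 - 219 annihilates α. By the rational root test, a rational root p/q (in lowest terms) of x^3 - 219 would satisfy p^3 = 219 q^3, forcing q = 1 and p^3 = 219; but 219 is not a perfect cube, contradiction. A monic cubic over Q with no rational root is irreducible (any nontrivial factorization would include a linear factor). Hence x^3 - 219 is the minimal polynomial of α, and in particular [Q(α):Q] = 3.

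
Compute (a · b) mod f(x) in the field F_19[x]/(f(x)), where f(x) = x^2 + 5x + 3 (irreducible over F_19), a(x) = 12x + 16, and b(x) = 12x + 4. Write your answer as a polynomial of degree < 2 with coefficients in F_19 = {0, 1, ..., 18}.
a · b ≡ 14x + 12 (mod f(x))

Multiply in F_19[x]: a(x)·b(x) = (12x + 16)·(12x + 4) = 11x^2 + 12x + 7. This has degree ≥ 2, so divide by f(x) over F_19: 11x^2 + 12x + 7 = (11)·(x^2 + 5x + 3) + (14x + 12). Hence a·b ≡ 14x + 12 (mod f). (F_19[x]/(f) is a field with 19^2 = 361 elements since f is irreducible of degree 2.)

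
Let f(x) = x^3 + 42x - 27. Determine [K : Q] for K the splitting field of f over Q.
[K : Q] = 6

By the rational root test, any rational root of the monic integer polynomial f(x) = x^3 + 42x - 27 must be an integer dividing the constant term -27, i.e. one of ±{1, 3, 9, 27}. Evaluating: f(1) = 16, f(-1) = -70, f(3) = 126, f(-3) = -180, f(9) = 1080, f(-9) = -1134, f(27) = 20790, f(-27) = -20844; none is 0, so f has no rational root and is therefore irreducible over Q (a cubic with no linear factor over a field is irreducible). For an irreducible cubic, the Galois group is A_3 or S_3 according as the discriminant disc(f) = -4a^3 - 27b^2 = -4·(42)^3 - 27·(-27)^2 = -316035 is or is not a square in Q. Here disc(f) = -316035 is not a perfect square in Q, so the Galois group of f over Q is not contained in A_3 and must be all of S_3. The splitting field has degree |S_3| = 6 over Q, so [K : Q] = 6.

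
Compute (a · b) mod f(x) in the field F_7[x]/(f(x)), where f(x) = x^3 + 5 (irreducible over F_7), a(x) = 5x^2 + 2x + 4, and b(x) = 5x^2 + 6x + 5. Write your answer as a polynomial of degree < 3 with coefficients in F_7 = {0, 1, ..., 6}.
a · b ≡ x^2 + 2 (mod f(x))

Multiply in F_7[x]: a(x)·b(x) = (5x^2 + 2x + 4)·(5x^2 + 6x + 5) = 4x^4 + 5x^3 + x^2 + 6x + 6. This has degree ≥ 3, so divide by f(x) over F_7: 4x^4 + 5x^3 + x^2 + 6x + 6 = (4x + 5)·(x^3 + 5) + (x^2 + 2). Hence a·b ≡ x^2 + 2 (mod f). (F_7[x]/(f) is a field with 7^3 = 343 elements since f is irreducible of degree 3.)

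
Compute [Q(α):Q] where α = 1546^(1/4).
[Q(α):Q] = 4

α is a root of x^4 - 1546. By Eisenstein's criterion at the prime p = 2 (which divides the constant term 1546 but p^2 = 4 does not, since 1546 is squarefree), x^4 - 1546 is irreducible over Q. Hence [Q(α):Q] = 4.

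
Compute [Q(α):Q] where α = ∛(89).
[Q(α):Q] = 3

The minimal polynomial of α is x^3 - 89, irreducible over Q since 89 is not a perfect cube (so x^3 - 89 has no rational root). Hence [Q(α):Q] = deg(m_α) = 3.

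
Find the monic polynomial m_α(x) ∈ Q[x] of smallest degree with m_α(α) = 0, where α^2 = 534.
m_α(x) = x^2 - 534

α satisfies α^2 - 534 = 0, so x^2 - 534 annihilates α. Since d = 534 is squarefree and ≠ 1, it is not a perfect square in Q, so x^2 - 534 has no rational root and is therefore irreducible over Q (a degree-2 polynomial over a field is irreducible iff it has no root). Hence m_α(x) = x^2 - 534.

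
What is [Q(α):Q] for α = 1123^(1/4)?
[Q(α):Q] = 4

α is a root of x^4 - 1123. By Eisenstein's criterion at the prime p = 1123 (which divides the constant term 1123 but p^2 = 1261129 does not, since 1123 is squarefree), x^4 - 1123 is irreducible over Q. Hence [Q(α):Q] = 4.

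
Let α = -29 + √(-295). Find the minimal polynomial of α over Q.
m_α(x) = x^2 + 58x + 1136

From α + 29 = √(-295), squaring gives (α + 29)^2 = -295, i.e. α^2 + 58α + 841 = -295, so α^2 + 58α + 1136 = 0. The discriminant of x^2 + 58x + 1136 is (58)^2 - 4·(1136) = 3364 - 4544 = -1180, and 4·(-295) is not a perfect square in Q since -295 is squarefree and ≠ 1. Hence x^2 + 58x + 1136 is irreducible over Q and is the minimal polynomial of α.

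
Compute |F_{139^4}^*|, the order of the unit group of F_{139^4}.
|F_{139^4}^*| = 373301040

F_{139^4} has 139^4 = 373301041 elements; its multiplicative group consists of all nonzero elements, so |F_{139^4}^*| = 373301041 - 1 = 373301040. (It is cyclic since any finite subgroup of the multiplicative group of a field is cyclic.)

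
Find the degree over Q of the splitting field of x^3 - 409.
[K : Q] = 6

The roots of x^3 - 409 are ∛409, ω∛409, ω^2∛409 where ω = e^(2πi/3) is a primitive cube root of unity, so K = Q(∛409, ω). Now [Q(∛409):Q] = 3 (since 409 is not a perfect cube, x^3 - 409 is irreducible) and [Q(ω):Q] = 2. Both 2 and 3 divide [K:Q], and [K:Q] ≤ 3·2 = 6, so [K:Q] = 6. (Equivalently: Q(∛409) ⊂ R but ω ∉ R, so [K : Q(∛409)] = 2.)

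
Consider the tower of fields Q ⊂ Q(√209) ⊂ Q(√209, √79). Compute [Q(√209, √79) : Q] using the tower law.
[Q(√209, √79) : Q] = 4

[Q(√209):Q] = 2 (min poly x^2 - 209, irreducible since 209 is squarefree > 1). For the top step, suppose √79 ∈ Q(√209), say √79 = c + d√209 with c, d ∈ Q. Squaring: 79 = c^2 + 209d^2 + 2cd√209. Since √209 ∉ Q this forces 2cd = 0. If d = 0 then √79 = c ∈ Q, contradicting 79 squarefree > 1. If c = 0 then 79 = 209d^2, so 209·79 = (209d)^2 is a perfect square in Q — but 209·79 = 16511 is not a perfect square (since 209 and 79 are distinct squarefree integers). Contradiction. Hence √79 ∉ Q(√209), so x^2 - 79 stays irreducible over Q(√209) and [Q(√209, √79) : Q(√209)] = 2. By the tower law, [Q(√209, √79) : Q] = 2 · 2 = 4.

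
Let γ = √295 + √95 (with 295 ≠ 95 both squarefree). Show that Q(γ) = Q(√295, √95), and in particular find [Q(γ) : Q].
[Q(γ) : Q] = 4 (equivalently, Q(γ) = Q(√295, √95))

Obviously Q(γ) ⊆ Q(√295, √95), and [Q(√295, √95):Q] = 4 (since 295, 95 are distinct squarefree integers > 1 with 28025 not a perfect square). To show equality we compute the minimal polynomial of γ. From γ = √295 + √95: γ^2 = 295 + 2√(28025) + 95 = 390 + 2√(28025), so γ^2 - 390 = 2√(28025); squaring, (γ^2 - 390)^2 = 4·28025, i.e. γ^4 - 780γ^2 + 152100 - 112100 = 0, i.e. γ^4 - 780γ^2 + 40000 = 0. So γ is a root of x^4 - 780x^2 + 40000. This polynomial is irreducible over Q: it has no rational root (each ±√295 ± √95 is irrational), and any factorization into two quadratics over Q would force √(28025) ∈ Q (pairing opposite roots) or √295, √95 ∈ Q (other pairings), all impossible. Hence [Q(γ):Q] = 4 = [Q(√295, √95):Q], so Q(γ) = Q(√295, √95).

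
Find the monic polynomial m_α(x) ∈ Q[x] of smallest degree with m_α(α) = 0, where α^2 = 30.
m_α(x) = x^2 - 30

α satisfies α^2 - 30 = 0, so x^2 - 30 annihilates α. Since d = 30 is squarefree and ≠ 1, it is not a perfect square in Q, so x^2 - 30 has no rational root and is therefore irreducible over Q (a degree-2 polynomial over a field is irreducible iff it has no root). Hence m_α(x) = x^2 - 30.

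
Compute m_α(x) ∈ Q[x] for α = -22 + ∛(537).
m_α(x) = x^3 + 66x^2 + 1452x + 10111

Set β = α + 22 = ∛(537), so β^3 = 537. Then (α + 22)^3 - 537 = 0, i.e. α is a root of g(x) = (x + 22)^3 - 537 = x^3 + 66x^2 + 1452x + 10111. Since g(x) = h(x + 22) where h(x) = x^3 - 537, and h is irreducible over Q (because 537 is not a perfect cube, so h has no rational root, and a monic cubic with no rational root is irreducible), g is also irreducible (irreducibility is preserved under the substitution x → x + 22). Hence m_α(x) = x^3 + 66x^2 + 1452x + 10111.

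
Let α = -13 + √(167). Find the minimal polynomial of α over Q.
m_α(x) = x^2 + 26x + 2

From α + 13 = √(167), squaring gives (α + 13)^2 = 167, i.e. α^2 + 26α + 169 = 167, so α^2 + 26α + 2 = 0. The discriminant of x^2 + 26x + 2 is (26)^2 - 4·(2) = 676 - 8 = 668, and 4·(167) is not a perfect square in Q since 167 is squarefree and ≠ 1. Hence x^2 + 26x + 2 is irreducible over Q and is the minimal polynomial of α.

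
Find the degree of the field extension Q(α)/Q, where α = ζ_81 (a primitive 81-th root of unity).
[Q(α):Q] = 54

The minimal polynomial of ζ_81 over Q is the 81-th cyclotomic polynomial Φ_81(x), which is irreducible over Q and has degree φ(81) = 54. Hence [Q(α):Q] = φ(81) = 54.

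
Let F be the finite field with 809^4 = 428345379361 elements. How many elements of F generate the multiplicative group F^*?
There are φ(428345379360) = 112521830400 primitive elements

F_q^* is cyclic of order q - 1 = 428345379360. A cyclic group of order m has exactly φ(m) generators. Here m = 428345379360 = 2^5 · 3^4 · 5 · 101 · 229 · 1429, so the number of primitive elements is φ(428345379360) = 112521830400.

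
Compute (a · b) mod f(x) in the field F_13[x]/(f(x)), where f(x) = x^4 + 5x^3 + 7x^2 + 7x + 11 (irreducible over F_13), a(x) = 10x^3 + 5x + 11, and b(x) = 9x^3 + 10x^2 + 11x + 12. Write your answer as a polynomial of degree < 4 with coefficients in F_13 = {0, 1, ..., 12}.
a · b ≡ 4x^3 + 6x^2 + 7x + 4 (mod f(x))

Multiply in F_13[x]: a(x)·b(x) = (10x^3 + 5x + 11)·(9x^3 + 10x^2 + 11x + 12) = 12x^6 + 9x^5 + 12x^4 + 9x^3 + 9x^2 + 12x + 2. This has degree ≥ 4, so divide by f(x) over F_13: 12x^6 + 9x^5 + 12x^4 + 9x^3 + 9x^2 + 12x + 2 = (12x^2 + x + 1)·(x^4 + 5x^3 + 7x^2 + 7x + 11) + (4x^3 + 6x^2 + 7x + 4). Hence a·b ≡ 4x^3 + 6x^2 + 7x + 4 (mod f). (F_13[x]/(f) is a field with 13^4 = 28561 elements since f is irreducible of degree 4.)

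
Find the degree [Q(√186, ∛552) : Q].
[Q(√186, ∛552) : Q] = 6

Let L = Q(√186, ∛552). Since Q(√186) ⊂ L and [Q(√186):Q] = 2, the tower law gives 2 | [L:Q]. Likewise Q(∛552) ⊂ L with [Q(∛552):Q] = 3 (because 552 is not a perfect cube), so 3 | [L:Q]. As gcd(2,3) = 1, [L:Q] is divisible by 6. Conversely L is generated over Q by √186 and ∛552, so [L:Q] ≤ 2·3 = 6. Therefore [Q(√186, ∛552) : Q] = 6.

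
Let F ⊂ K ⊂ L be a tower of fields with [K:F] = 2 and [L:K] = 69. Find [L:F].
[L:F] = 138

The tower law says that for any tower of field extensions F ⊂ K ⊂ L with finite degrees, [L:F] = [L:K] · [K:F]. Here this gives [L:F] = 69 · 2 = 138.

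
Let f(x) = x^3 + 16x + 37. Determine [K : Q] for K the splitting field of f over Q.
[K : Q] = 6

By the rational root test, any rational root of the monic integer polynomial f(x) = x^3 + 16x + 37 must be an integer dividing the constant term 37, i.e. one of ±{1, 37}. Evaluating: f(1) = 54, f(-1) = 20, f(37) = 51282, f(-37) = -51208; none is 0, so f has no rational root and is therefore irreducible over Q (a cubic with no linear factor over a field is irreducible). For an irreducible cubic, the Galois group is A_3 or S_3 according as the discriminant disc(f) = -4a^3 - 27b^2 = -4·(16)^3 - 27·(37)^2 = -53347 is or is not a square in Q. Here disc(f) = -53347 is not a perfect square in Q, so the Galois group of f over Q is not contained in A_3 and must be all of S_3. The splitting field has degree |S_3| = 6 over Q, so [K : Q] = 6.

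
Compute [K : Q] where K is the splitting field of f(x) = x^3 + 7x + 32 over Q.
[K : Q] = 6

By the rational root test, any rational root of the monic integer polynomial f(x) = x^3 + 7x + 32 must be an integer dividing the constant term 32, i.e. one of ±{1, 2, 4, 8, 16, 32}. Evaluating: f(1) = 40, f(-1) = 24, f(2) = 54, f(-2) = 10, f(4) = 124, f(-4) = -60, f(8) = 600, f(-8) = -536, f(16) = 4240, f(-16) = -4176, f(32) = 33024, f(-32) = -32960; none is 0, so f has no rational root and is therefore irreducible over Q (a cubic with no linear factor over a field is irreducible). For an irreducible cubic, the Galois group is A_3 or S_3 according as the discriminant disc(f) = -4a^3 - 27b^2 = -4·(7)^3 - 27·(32)^2 = -29020 is or is not a square in Q. Here disc(f) = -29020 is not a perfect square in Q, so the Galois group of f over Q is not contained in A_3 and must be all of S_3. The splitting field has degree |S_3| = 6 over Q, so [K : Q] = 6.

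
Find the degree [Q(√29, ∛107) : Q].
[Q(√29, ∛107) : Q] = 6

Let L = Q(√29, ∛107). Since Q(√29) ⊂ L and [Q(√29):Q] = 2, the tower law gives 2 | [L:Q]. Likewise Q(∛107) ⊂ L with [Q(∛107):Q] = 3 (because 107 is not a perfect cube), so 3 | [L:Q]. As gcd(2,3) = 1, [L:Q] is divisible by 6. Conversely L is generated over Q by √29 and ∛107, so [L:Q] ≤ 2·3 = 6. Therefore [Q(√29, ∛107) : Q] = 6.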